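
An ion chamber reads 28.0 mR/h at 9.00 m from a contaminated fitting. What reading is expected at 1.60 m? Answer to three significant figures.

886 mR/h

Intensity scales as (d₁/d₂)², so the rate at 1.60 m is
28.0 × (9.00/1.60)² = 28.0 × 31.64 = 885.9 mR/h.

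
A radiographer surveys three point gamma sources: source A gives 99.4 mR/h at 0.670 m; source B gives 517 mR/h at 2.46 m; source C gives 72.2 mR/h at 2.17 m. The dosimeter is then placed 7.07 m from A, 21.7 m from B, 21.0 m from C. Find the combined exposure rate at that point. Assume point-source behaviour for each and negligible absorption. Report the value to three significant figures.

Each source contributes Iᵢ·(dᵢ/rᵢ)²; contributions add.
A: 99.4 × (0.670/7.07)² = 0.8927 mR/h
B: 517 × (2.46/21.7)² = 6.644 mR/h
C: 72.2 × (2.17/21.0)² = 0.7709 mR/h
Total = 0.8927 + 6.644 + 0.7709 = 8.308 mR/h.

8.31 mR/h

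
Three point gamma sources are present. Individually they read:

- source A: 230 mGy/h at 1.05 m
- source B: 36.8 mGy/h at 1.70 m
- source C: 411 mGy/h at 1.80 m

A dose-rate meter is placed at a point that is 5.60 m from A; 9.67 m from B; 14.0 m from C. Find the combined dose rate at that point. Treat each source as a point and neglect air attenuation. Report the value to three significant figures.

By superposition, sum each source's inverse-square contribution:
A: 230 × (1.05/5.60)² = 8.086 mGy/h
B: 36.8 × (1.70/9.67)² = 1.137 mGy/h
C: 411 × (1.80/14.0)² = 6.794 mGy/h
Total = 8.086 + 1.137 + 6.794 = 16.02 mGy/h.

16.0 mGy/h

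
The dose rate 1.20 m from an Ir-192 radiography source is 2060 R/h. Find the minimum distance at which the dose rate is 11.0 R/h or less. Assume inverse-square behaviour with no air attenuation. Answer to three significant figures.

By the inverse-square law, d₂ = d₁·√(I₁/I₂).
I₁/I₂ = 2060/11.0 = 187.3, so d₂ = 1.20 × √187.3 = 16.42 m.

16.4 m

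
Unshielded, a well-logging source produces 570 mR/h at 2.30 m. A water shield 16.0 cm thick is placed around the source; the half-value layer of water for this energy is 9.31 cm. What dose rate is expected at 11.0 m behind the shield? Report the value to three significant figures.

Distance alone: (2.30/11.0)² = 0.04372, so 570 × 0.04372 = 24.92 mR/h.
Shield: 16.0/9.31 = 1.719 half-value layers → attenuation 2^(−1.719) = 0.3038.
Combined: 24.92 × 0.3038 = 7.571 mR/h.

7.57 mR/h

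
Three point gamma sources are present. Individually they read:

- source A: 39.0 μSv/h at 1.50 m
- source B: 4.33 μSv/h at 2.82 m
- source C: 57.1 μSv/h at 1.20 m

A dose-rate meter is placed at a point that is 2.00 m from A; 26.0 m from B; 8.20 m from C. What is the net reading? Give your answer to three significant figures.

23.2 μSv/h

By superposition, sum each source's inverse-square contribution:
A: 39.0 × (1.50/2.00)² = 21.94 μSv/h
B: 4.33 × (2.82/26.0)² = 0.05094 μSv/h
C: 57.1 × (1.20/8.20)² = 1.223 μSv/h
Total = 21.94 + 0.05094 + 1.223 = 23.21 μSv/h.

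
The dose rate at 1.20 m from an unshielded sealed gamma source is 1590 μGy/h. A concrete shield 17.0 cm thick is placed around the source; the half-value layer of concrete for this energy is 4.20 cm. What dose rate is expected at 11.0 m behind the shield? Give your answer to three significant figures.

Distance alone: (1.20/11.0)² = 0.01190, so 1590 × 0.01190 = 18.92 μGy/h.
Shield: 17.0/4.20 = 4.048 half-value layers → attenuation 2^(−4.048) = 0.06045.
Combined: 18.92 × 0.06045 = 1.144 μGy/h.

1.14 μGy/h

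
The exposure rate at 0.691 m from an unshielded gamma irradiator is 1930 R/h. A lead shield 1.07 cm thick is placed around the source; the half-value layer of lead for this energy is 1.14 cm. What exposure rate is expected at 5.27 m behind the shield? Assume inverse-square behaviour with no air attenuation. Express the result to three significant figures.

17.3 R/h

Distance alone: 1930 × (0.691/5.27)² = 1930 × 0.01719 = 33.18 R/h.
Shield: 1.07/1.14 = 0.9386 half-value layers → attenuation 2^(−0.9386) = 0.5217.
Combined: 33.18 × 0.5217 = 17.31 R/h.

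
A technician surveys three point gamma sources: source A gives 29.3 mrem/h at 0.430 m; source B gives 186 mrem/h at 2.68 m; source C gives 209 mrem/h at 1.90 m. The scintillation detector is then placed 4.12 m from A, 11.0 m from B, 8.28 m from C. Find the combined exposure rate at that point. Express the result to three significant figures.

22.4 mrem/h

Each source contributes Iᵢ·(dᵢ/rᵢ)²; contributions add.
A: 29.3 × (0.430/4.12)² = 0.3192 mrem/h
B: 186 × (2.68/11.0)² = 11.04 mrem/h
C: 209 × (1.90/8.28)² = 11.01 mrem/h
Total = 0.3192 + 11.04 + 11.01 = 22.37 mrem/h.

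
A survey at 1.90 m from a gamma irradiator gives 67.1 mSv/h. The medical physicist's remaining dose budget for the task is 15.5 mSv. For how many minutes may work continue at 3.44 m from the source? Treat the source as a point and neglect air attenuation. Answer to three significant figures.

45.4 min

Using I₁d₁² = I₂d₂², rate at 3.44 m:
67.1 × (1.90/3.44)² = 67.1 × 0.3051 = 20.47 mSv/h.
Stay time = 15.5 mSv ÷ 20.47 mSv/h = 0.7572 h = 45.43 min.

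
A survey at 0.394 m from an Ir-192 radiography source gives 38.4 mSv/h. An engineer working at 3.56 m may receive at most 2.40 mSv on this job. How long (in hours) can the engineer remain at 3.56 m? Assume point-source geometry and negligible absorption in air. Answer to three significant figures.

5.10 h

Intensity scales as (d₁/d₂)², so rate at 3.56 m:
38.4 × (0.394/3.56)² = 38.4 × 0.01225 = 0.4704 mSv/h.
Stay time = 2.40 mSv ÷ 0.4704 mSv/h = 5.102 h.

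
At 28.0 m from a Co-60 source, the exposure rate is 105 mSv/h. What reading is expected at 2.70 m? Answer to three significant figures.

11300 mSv/h

Using I₁d₁² = I₂d₂², the rate at 2.70 m is
105 × (28.0/2.70)² = 105 × 107.5 = 11290 mSv/h.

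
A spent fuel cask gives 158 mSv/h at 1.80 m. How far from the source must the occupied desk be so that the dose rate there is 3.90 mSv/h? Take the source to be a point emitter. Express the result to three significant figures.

11.5 m

Using I₁d₁² = I₂d₂², d₂ = d₁·√(I₁/I₂).
I₁/I₂ = 158/3.90 = 40.51, so d₂ = 1.80 × √40.51 = 11.46 m.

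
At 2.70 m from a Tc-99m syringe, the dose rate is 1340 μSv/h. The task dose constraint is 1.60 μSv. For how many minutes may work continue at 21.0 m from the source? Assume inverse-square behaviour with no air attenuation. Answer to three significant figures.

By the inverse-square law, rate at 21.0 m:
1340 × (2.70/21.0)² = 1340 × 0.01653 = 22.15 μSv/h.
Stay time = 1.60 μSv ÷ 22.15 μSv/h = 0.07223 h = 4.334 min.

4.33 min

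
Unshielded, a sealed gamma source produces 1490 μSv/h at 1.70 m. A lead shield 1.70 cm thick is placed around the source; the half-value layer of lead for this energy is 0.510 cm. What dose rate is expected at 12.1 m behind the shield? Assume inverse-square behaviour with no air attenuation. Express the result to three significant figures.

Distance alone: (1.70/12.1)² = 0.01974, so 1490 × 0.01974 = 29.41 μSv/h.
Shield: 1.70/0.510 = 3.333 half-value layers → attenuation 2^(−3.333) = 0.09924.
Combined: 29.41 × 0.09924 = 2.919 μSv/h.

2.92 μSv/h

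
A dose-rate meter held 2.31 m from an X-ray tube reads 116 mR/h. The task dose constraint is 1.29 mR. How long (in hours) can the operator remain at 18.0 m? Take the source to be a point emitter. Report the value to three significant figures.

By the inverse-square law, rate at 18.0 m:
116 × (2.31/18.0)² = 116 × 0.01647 = 1.911 mR/h.
Stay time = 1.29 mR ÷ 1.911 mR/h = 0.6750 h.

0.675 h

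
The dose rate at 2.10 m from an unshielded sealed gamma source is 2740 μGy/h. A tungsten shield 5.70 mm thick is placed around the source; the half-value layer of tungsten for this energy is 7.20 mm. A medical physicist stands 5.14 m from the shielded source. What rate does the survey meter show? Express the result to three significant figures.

264 μGy/h

Distance alone: 2740 × (2.10/5.14)² = 2740 × 0.1669 = 457.3 μGy/h.
Shield: 5.70/7.20 = 0.7917 half-value layers → attenuation 2^(−0.7917) = 0.5777.
Combined: 457.3 × 0.5777 = 264.2 μGy/h.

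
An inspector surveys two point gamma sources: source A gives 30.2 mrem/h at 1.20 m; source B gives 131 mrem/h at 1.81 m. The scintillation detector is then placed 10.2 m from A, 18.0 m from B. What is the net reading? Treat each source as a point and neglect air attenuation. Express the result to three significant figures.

1.74 mrem/h

Each source contributes Iᵢ·(dᵢ/rᵢ)²; contributions add.
A: 30.2 × (1.20/10.2)² = 0.4180 mrem/h
B: 131 × (1.81/18.0)² = 1.325 mrem/h
Total = 0.4180 + 1.325 = 1.743 mrem/h.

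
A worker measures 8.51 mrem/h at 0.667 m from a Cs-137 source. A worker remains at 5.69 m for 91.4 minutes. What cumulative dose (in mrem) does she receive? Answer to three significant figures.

Intensity scales as (d₁/d₂)², so rate at 5.69 m:
(0.667/5.69)² = 0.01374, so 8.51 × 0.01374 = 0.1169 mrem/h.
Dose = rate × time = 0.1169 mrem/h × 1.523 h = 0.1780 mrem.

0.178 mrem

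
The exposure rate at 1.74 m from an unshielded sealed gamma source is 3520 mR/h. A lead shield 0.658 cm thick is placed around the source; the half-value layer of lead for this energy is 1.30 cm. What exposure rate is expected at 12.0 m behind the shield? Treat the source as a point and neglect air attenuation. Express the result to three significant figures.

52.1 mR/h

Distance alone: (1.74/12.0)² = 0.02102, so 3520 × 0.02102 = 73.99 mR/h.
Shield: 0.658/1.30 = 0.5062 half-value layers → attenuation 2^(−0.5062) = 0.7041.
Combined: 73.99 × 0.7041 = 52.10 mR/h.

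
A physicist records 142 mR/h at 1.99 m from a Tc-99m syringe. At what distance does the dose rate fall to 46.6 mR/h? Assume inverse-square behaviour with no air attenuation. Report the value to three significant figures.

Using I₁d₁² = I₂d₂², d₂ = d₁·√(I₁/I₂).
I₁/I₂ = 142/46.6 = 3.047, so d₂ = 1.99 × √3.047 = 3.474 m.

3.47 m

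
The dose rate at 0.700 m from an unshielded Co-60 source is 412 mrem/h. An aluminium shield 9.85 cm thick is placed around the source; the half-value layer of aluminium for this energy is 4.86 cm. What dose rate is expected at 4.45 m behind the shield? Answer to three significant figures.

Distance alone: 412 × (0.700/4.45)² = 412 × 0.02474 = 10.19 mrem/h.
Shield: 9.85/4.86 = 2.027 half-value layers → attenuation 2^(−2.027) = 0.2454.
Combined: 10.19 × 0.2454 = 2.501 mrem/h.

2.50 mrem/h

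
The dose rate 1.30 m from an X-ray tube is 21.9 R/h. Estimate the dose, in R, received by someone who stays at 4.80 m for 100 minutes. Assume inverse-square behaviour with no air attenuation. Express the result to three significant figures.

2.68 R

Using I₁d₁² = I₂d₂², rate at 4.80 m:
21.9 × (1.30/4.80)² = 21.9 × 0.07335 = 1.606 R/h.
Dose = rate × time = 1.606 R/h × 1.667 h = 2.677 R.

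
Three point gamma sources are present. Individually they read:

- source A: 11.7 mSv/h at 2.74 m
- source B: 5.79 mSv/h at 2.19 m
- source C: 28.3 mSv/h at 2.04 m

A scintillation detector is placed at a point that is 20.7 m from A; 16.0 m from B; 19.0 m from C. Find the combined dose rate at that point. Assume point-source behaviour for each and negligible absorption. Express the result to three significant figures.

0.640 mSv/h

By superposition, sum each source's inverse-square contribution:
A: 11.7 × (2.74/20.7)² = 0.2050 mSv/h
B: 5.79 × (2.19/16.0)² = 0.1085 mSv/h
C: 28.3 × (2.04/19.0)² = 0.3262 mSv/h
Total = 0.2050 + 0.1085 + 0.3262 = 0.6397 mSv/h.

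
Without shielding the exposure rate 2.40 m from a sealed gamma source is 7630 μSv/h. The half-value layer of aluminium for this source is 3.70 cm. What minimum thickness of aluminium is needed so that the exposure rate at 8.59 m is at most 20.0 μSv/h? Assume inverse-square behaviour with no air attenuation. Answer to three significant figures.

18.1 cm

At 8.59 m, distance alone gives 7630 × (2.40/8.59)² = 7630 × 0.07806 = 595.6 μSv/h.
Further attenuation needed: 595.6/20.0 = 29.78.
n = log₂(29.78) = 4.896 half-value layers.
Thickness = 4.896 × 3.70 cm = 18.12 cm.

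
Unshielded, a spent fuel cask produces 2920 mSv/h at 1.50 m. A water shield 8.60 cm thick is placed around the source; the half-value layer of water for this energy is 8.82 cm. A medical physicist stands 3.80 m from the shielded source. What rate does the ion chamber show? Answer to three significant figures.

Distance alone: (1.50/3.80)² = 0.1558, so 2920 × 0.1558 = 454.9 mSv/h.
Shield: 8.60/8.82 = 0.9751 half-value layers → attenuation 2^(−0.9751) = 0.5087.
Combined: 454.9 × 0.5087 = 231.4 mSv/h.

231 mSv/h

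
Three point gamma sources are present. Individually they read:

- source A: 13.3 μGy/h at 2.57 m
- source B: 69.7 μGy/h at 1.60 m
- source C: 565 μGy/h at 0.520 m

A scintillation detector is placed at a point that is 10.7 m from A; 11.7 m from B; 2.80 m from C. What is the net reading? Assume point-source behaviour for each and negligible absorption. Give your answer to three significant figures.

By superposition, sum each source's inverse-square contribution:
A: 13.3 × (2.57/10.7)² = 0.7673 μGy/h
B: 69.7 × (1.60/11.7)² = 1.303 μGy/h
C: 565 × (0.520/2.80)² = 19.49 μGy/h
Total = 0.7673 + 1.303 + 19.49 = 21.56 μGy/h.

21.6 μGy/h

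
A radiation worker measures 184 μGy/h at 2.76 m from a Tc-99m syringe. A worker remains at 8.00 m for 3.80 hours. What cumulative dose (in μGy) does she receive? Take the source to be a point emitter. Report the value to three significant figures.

Since intensity falls as 1/r², rate at 8.00 m:
184 × (2.76/8.00)² = 184 × 0.1190 = 21.90 μGy/h.
Dose = rate × time = 21.90 μGy/h × 3.800 h = 83.22 μGy.

83.2 μGy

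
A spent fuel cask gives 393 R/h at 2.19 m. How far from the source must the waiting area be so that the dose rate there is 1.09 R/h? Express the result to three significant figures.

41.6 m

Applying the 1/r² law, d₂ = d₁·√(I₁/I₂).
I₁/I₂ = 393/1.09 = 360.6, so d₂ = 2.19 × √360.6 = 41.59 m.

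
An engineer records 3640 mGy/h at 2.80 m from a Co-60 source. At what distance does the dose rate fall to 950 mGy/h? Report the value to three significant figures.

5.48 m

By the inverse-square law, d₂ = d₁·√(I₁/I₂).
I₁/I₂ = 3640/950 = 3.832, so d₂ = 2.80 × √3.832 = 5.481 m.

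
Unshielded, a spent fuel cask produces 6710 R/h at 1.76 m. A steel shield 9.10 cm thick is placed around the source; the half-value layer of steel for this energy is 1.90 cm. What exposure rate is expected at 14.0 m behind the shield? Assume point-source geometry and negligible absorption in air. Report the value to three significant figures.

3.83 R/h

Distance alone: (1.76/14.0)² = 0.01580, so 6710 × 0.01580 = 106.0 R/h.
Shield: 9.10/1.90 = 4.789 half-value layers → attenuation 2^(−4.789) = 0.03617.
Combined: 106.0 × 0.03617 = 3.834 R/h.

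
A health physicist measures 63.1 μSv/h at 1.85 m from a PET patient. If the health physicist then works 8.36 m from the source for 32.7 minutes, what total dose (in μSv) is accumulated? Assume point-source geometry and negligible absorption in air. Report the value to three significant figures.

1.68 μSv

By the inverse-square law, rate at 8.36 m:
(1.85/8.36)² = 0.04897, so 63.1 × 0.04897 = 3.090 μSv/h.
Dose = rate × time = 3.090 μSv/h × 0.5450 h = 1.684 μSv.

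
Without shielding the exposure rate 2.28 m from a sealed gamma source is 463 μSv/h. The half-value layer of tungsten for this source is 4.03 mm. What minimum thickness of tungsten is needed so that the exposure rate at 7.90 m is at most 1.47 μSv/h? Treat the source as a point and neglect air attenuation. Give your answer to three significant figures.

At 7.90 m, distance alone gives 463 × (2.28/7.90)² = 463 × 0.08329 = 38.56 μSv/h.
Further attenuation needed: 38.56/1.47 = 26.23.
n = log₂(26.23) = 4.713 half-value layers.
Thickness = 4.713 × 4.03 mm = 18.99 mm.

19.0 mm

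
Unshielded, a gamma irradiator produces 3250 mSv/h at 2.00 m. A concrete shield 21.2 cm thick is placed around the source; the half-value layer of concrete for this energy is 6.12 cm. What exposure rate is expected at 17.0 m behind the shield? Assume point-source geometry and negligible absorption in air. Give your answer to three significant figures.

4.08 mSv/h

Distance alone: (2.00/17.0)² = 0.01384, so 3250 × 0.01384 = 44.98 mSv/h.
Shield: 21.2/6.12 = 3.464 half-value layers → attenuation 2^(−3.464) = 0.09062.
Combined: 44.98 × 0.09062 = 4.076 mSv/h.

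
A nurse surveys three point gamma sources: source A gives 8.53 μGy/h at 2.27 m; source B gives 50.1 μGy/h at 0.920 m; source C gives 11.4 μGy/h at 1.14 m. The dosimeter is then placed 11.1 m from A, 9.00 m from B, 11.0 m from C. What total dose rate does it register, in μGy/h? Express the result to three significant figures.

1.00 μGy/h

By superposition, sum each source's inverse-square contribution:
A: 8.53 × (2.27/11.1)² = 0.3567 μGy/h
B: 50.1 × (0.920/9.00)² = 0.5235 μGy/h
C: 11.4 × (1.14/11.0)² = 0.1224 μGy/h
Total = 0.3567 + 0.5235 + 0.1224 = 1.003 μGy/h.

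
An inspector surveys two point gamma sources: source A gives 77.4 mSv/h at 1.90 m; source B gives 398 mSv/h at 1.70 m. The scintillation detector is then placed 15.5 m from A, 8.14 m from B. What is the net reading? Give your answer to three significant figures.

By superposition, sum each source's inverse-square contribution:
A: 77.4 × (1.90/15.5)² = 1.163 mSv/h
B: 398 × (1.70/8.14)² = 17.36 mSv/h
Total = 1.163 + 17.36 = 18.52 mSv/h.

18.5 mSv/h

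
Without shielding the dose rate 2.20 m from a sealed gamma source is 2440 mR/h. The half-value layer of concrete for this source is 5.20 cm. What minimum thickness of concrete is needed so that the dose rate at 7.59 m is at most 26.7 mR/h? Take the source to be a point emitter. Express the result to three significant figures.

15.3 cm

At 7.59 m, distance alone gives (2.20/7.59)² = 0.08402, so 2440 × 0.08402 = 205.0 mR/h.
Further attenuation needed: 205.0/26.7 = 7.678.
n = log₂(7.678) = 2.941 half-value layers.
Thickness = 2.941 × 5.20 cm = 15.29 cm.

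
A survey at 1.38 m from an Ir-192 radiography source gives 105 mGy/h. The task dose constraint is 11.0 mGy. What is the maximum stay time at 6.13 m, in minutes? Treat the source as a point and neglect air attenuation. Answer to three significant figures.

Intensity scales as (d₁/d₂)², so rate at 6.13 m:
(1.38/6.13)² = 0.05068, so 105 × 0.05068 = 5.321 mGy/h.
Stay time = 11.0 mGy ÷ 5.321 mGy/h = 2.067 h = 124.0 min.

124 min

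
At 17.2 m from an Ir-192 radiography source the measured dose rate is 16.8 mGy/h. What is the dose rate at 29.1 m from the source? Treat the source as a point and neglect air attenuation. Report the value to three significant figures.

Intensity scales as (d₁/d₂)², so scaling from 17.2 m to 29.1 m:
16.8 × (17.2/29.1)² = 16.8 × 0.3494 = 5.870 mGy/h.

5.87 mGy/h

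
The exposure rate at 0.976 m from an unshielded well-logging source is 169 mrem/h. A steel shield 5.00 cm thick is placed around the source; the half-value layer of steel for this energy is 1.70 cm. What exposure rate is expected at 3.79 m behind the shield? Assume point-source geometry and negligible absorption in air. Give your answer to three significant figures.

Distance alone: (0.976/3.79)² = 0.06632, so 169 × 0.06632 = 11.21 mrem/h.
Shield: 5.00/1.70 = 2.941 half-value layers → attenuation 2^(−2.941) = 0.1302.
Combined: 11.21 × 0.1302 = 1.460 mrem/h.

1.46 mrem/h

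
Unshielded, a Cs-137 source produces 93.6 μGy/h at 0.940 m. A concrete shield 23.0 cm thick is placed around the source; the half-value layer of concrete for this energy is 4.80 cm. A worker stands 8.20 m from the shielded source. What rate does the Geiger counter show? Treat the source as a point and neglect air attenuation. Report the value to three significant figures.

Distance alone: 93.6 × (0.940/8.20)² = 93.6 × 0.01314 = 1.230 μGy/h.
Shield: 23.0/4.80 = 4.792 half-value layers → attenuation 2^(−4.792) = 0.03610.
Combined: 1.230 × 0.03610 = 0.04440 μGy/h.

0.0444 μGy/h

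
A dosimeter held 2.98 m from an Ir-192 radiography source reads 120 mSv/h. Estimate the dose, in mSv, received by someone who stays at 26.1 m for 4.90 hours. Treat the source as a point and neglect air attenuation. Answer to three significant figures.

7.67 mSv

Intensity scales as (d₁/d₂)², so rate at 26.1 m:
(2.98/26.1)² = 0.01304, so 120 × 0.01304 = 1.565 mSv/h.
Dose = rate × time = 1.565 mSv/h × 4.900 h = 7.668 mSv.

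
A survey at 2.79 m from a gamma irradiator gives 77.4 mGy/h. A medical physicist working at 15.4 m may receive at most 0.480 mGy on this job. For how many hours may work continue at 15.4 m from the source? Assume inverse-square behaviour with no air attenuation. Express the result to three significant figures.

Since intensity falls as 1/r², rate at 15.4 m:
77.4 × (2.79/15.4)² = 77.4 × 0.03282 = 2.540 mGy/h.
Stay time = 0.480 mGy ÷ 2.540 mGy/h = 0.1890 h.

0.189 h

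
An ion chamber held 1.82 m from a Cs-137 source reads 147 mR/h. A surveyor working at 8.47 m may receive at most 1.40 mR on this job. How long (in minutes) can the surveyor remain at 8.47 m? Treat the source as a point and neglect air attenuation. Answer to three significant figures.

Since intensity falls as 1/r², rate at 8.47 m:
147 × (1.82/8.47)² = 147 × 0.04617 = 6.787 mR/h.
Stay time = 1.40 mR ÷ 6.787 mR/h = 0.2063 h = 12.38 min.

12.4 min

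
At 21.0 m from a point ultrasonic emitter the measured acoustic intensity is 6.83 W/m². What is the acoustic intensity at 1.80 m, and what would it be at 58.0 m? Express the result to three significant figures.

Intensity scales as (d₁/d₂)², so
At 1.80 m: 6.83 × (21.0/1.80)² = 6.83 × 136.1 = 929.6 W/m²
At 58.0 m: 929.6 × (1.80/58.0)² = 929.6 × 0.0009631 = 0.8953 W/m².

930 W/m²; 0.895 W/m²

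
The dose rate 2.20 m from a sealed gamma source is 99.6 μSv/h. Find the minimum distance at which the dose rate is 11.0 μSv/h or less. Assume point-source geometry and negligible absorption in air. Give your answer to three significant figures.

6.62 m

Applying the 1/r² law, d₂ = d₁·√(I₁/I₂).
I₁/I₂ = 99.6/11.0 = 9.055, so d₂ = 2.20 × √9.055 = 6.620 m.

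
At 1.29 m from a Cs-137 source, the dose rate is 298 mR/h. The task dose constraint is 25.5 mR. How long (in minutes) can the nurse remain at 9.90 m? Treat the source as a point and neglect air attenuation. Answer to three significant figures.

Since intensity falls as 1/r², rate at 9.90 m:
(1.29/9.90)² = 0.01698, so 298 × 0.01698 = 5.060 mR/h.
Stay time = 25.5 mR ÷ 5.060 mR/h = 5.040 h = 302.4 min.

302 min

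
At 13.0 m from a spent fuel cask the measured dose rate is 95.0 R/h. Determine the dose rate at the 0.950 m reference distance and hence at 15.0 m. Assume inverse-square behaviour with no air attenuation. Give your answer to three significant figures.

17800 R/h; 71.4 R/h

Using I₁d₁² = I₂d₂²,
At 0.950 m: 95.0 × (13.0/0.950)² = 95.0 × 187.3 = 17790 R/h
At 15.0 m: 17790 × (0.950/15.0)² = 17790 × 0.004011 = 71.36 R/h.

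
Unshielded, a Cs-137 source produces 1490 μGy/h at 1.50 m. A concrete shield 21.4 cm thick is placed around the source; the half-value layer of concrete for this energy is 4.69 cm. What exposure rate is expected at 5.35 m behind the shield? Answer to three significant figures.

Distance alone: (1.50/5.35)² = 0.07861, so 1490 × 0.07861 = 117.1 μGy/h.
Shield: 21.4/4.69 = 4.563 half-value layers → attenuation 2^(−4.563) = 0.04231.
Combined: 117.1 × 0.04231 = 4.955 μGy/h.

4.96 μGy/h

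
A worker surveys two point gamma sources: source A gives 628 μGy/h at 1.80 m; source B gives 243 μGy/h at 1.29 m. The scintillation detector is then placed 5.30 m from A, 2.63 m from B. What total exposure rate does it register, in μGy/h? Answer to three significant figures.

Each source contributes Iᵢ·(dᵢ/rᵢ)²; contributions add.
A: 628 × (1.80/5.30)² = 72.44 μGy/h
B: 243 × (1.29/2.63)² = 58.46 μGy/h
Total = 72.44 + 58.46 = 130.9 μGy/h.

131 μGy/h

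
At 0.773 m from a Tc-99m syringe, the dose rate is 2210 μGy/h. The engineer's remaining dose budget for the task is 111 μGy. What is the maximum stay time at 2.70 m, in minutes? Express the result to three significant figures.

Using I₁d₁² = I₂d₂², rate at 2.70 m:
2210 × (0.773/2.70)² = 2210 × 0.08197 = 181.2 μGy/h.
Stay time = 111 μGy ÷ 181.2 μGy/h = 0.6126 h = 36.76 min.

36.8 min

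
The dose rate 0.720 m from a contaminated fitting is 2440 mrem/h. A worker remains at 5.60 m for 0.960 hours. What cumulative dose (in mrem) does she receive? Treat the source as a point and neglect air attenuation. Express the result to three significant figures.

Since intensity falls as 1/r², rate at 5.60 m:
(0.720/5.60)² = 0.01653, so 2440 × 0.01653 = 40.33 mrem/h.
Dose = rate × time = 40.33 mrem/h × 0.9600 h = 38.72 mrem.

38.7 mrem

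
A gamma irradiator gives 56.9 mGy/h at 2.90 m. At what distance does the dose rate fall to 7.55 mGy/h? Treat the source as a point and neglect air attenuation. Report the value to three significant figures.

Since intensity falls as 1/r², d₂ = d₁·√(I₁/I₂).
I₁/I₂ = 56.9/7.55 = 7.536, so d₂ = 2.90 × √7.536 = 7.961 m.

7.96 m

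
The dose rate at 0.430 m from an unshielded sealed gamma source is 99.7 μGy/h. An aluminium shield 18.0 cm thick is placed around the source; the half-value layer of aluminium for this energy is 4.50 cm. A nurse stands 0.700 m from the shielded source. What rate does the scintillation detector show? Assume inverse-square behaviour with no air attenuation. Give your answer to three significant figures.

Distance alone: 99.7 × (0.430/0.700)² = 99.7 × 0.3773 = 37.62 μGy/h.
Shield: 18.0/4.50 = 4.000 half-value layers → attenuation 2^(−4.000) = 0.06250.
Combined: 37.62 × 0.06250 = 2.351 μGy/h.

2.35 μGy/h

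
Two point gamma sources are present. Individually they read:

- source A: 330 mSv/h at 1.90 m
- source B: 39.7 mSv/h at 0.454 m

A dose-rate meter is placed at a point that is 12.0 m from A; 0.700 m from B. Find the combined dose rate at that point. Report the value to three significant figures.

Each source contributes Iᵢ·(dᵢ/rᵢ)²; contributions add.
A: 330 × (1.90/12.0)² = 8.273 mSv/h
B: 39.7 × (0.454/0.700)² = 16.70 mSv/h
Total = 8.273 + 16.70 = 24.97 mSv/h.

25.0 mSv/h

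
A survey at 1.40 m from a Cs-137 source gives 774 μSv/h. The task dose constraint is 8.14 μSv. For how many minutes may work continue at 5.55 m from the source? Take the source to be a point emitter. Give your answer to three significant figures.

9.92 min

By the inverse-square law, rate at 5.55 m:
774 × (1.40/5.55)² = 774 × 0.06363 = 49.25 μSv/h.
Stay time = 8.14 μSv ÷ 49.25 μSv/h = 0.1653 h = 9.918 min.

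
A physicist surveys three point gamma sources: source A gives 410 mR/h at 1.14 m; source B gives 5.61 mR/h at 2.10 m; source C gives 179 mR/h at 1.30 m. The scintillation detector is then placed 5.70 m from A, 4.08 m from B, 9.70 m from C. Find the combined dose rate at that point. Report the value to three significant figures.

21.1 mR/h

By superposition, sum each source's inverse-square contribution:
A: 410 × (1.14/5.70)² = 16.40 mR/h
B: 5.61 × (2.10/4.08)² = 1.486 mR/h
C: 179 × (1.30/9.70)² = 3.215 mR/h
Total = 16.40 + 1.486 + 3.215 = 21.10 mR/h.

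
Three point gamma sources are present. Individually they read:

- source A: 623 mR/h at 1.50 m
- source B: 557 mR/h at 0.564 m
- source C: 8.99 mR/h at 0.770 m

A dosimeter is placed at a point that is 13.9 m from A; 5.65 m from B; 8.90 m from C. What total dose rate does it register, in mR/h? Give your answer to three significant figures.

12.9 mR/h

By superposition, sum each source's inverse-square contribution:
A: 623 × (1.50/13.9)² = 7.255 mR/h
B: 557 × (0.564/5.65)² = 5.550 mR/h
C: 8.99 × (0.770/8.90)² = 0.06729 mR/h
Total = 7.255 + 5.550 + 0.06729 = 12.87 mR/h.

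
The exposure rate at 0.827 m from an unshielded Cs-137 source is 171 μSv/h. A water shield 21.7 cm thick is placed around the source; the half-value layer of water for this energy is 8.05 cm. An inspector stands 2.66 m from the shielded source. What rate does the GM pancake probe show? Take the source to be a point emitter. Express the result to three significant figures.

2.55 μSv/h

Distance alone: 171 × (0.827/2.66)² = 171 × 0.09666 = 16.53 μSv/h.
Shield: 21.7/8.05 = 2.696 half-value layers → attenuation 2^(−2.696) = 0.1543.
Combined: 16.53 × 0.1543 = 2.551 μSv/h.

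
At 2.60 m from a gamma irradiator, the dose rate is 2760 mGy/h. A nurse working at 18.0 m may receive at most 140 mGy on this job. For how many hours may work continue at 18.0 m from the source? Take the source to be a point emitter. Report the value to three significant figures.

By the inverse-square law, rate at 18.0 m:
(2.60/18.0)² = 0.02086, so 2760 × 0.02086 = 57.57 mGy/h.
Stay time = 140 mGy ÷ 57.57 mGy/h = 2.432 h.

2.43 h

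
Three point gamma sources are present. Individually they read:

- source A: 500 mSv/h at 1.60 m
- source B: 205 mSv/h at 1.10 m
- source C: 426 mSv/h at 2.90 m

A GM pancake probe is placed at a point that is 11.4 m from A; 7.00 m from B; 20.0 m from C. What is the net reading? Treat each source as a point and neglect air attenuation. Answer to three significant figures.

Each source contributes Iᵢ·(dᵢ/rᵢ)²; contributions add.
A: 500 × (1.60/11.4)² = 9.849 mSv/h
B: 205 × (1.10/7.00)² = 5.062 mSv/h
C: 426 × (2.90/20.0)² = 8.957 mSv/h
Total = 9.849 + 5.062 + 8.957 = 23.87 mSv/h.

23.9 mSv/h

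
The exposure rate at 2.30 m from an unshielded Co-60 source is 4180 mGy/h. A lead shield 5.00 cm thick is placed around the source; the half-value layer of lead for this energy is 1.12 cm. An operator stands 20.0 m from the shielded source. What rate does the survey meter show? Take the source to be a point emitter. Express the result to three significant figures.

2.50 mGy/h

Distance alone: (2.30/20.0)² = 0.01322, so 4180 × 0.01322 = 55.26 mGy/h.
Shield: 5.00/1.12 = 4.464 half-value layers → attenuation 2^(−4.464) = 0.04531.
Combined: 55.26 × 0.04531 = 2.504 mGy/h.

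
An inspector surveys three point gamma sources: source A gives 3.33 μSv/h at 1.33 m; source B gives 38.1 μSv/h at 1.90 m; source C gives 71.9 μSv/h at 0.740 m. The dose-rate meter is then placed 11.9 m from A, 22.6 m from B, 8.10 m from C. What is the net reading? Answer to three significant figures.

0.911 μSv/h

Each source contributes Iᵢ·(dᵢ/rᵢ)²; contributions add.
A: 3.33 × (1.33/11.9)² = 0.04160 μSv/h
B: 38.1 × (1.90/22.6)² = 0.2693 μSv/h
C: 71.9 × (0.740/8.10)² = 0.6001 μSv/h
Total = 0.04160 + 0.2693 + 0.6001 = 0.9110 μSv/h.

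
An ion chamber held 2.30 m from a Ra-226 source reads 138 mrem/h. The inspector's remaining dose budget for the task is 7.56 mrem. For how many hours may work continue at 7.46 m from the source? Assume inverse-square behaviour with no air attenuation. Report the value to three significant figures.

0.576 h

By the inverse-square law, rate at 7.46 m:
138 × (2.30/7.46)² = 138 × 0.09506 = 13.12 mrem/h.
Stay time = 7.56 mrem ÷ 13.12 mrem/h = 0.5762 h.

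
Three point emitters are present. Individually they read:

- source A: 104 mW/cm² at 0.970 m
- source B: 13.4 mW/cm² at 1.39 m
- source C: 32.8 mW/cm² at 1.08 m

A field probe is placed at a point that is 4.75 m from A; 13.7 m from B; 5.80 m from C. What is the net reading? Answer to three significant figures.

5.61 mW/cm²

Each source contributes Iᵢ·(dᵢ/rᵢ)²; contributions add.
A: 104 × (0.970/4.75)² = 4.337 mW/cm²
B: 13.4 × (1.39/13.7)² = 0.1379 mW/cm²
C: 32.8 × (1.08/5.80)² = 1.137 mW/cm²
Total = 4.337 + 0.1379 + 1.137 = 5.612 mW/cm².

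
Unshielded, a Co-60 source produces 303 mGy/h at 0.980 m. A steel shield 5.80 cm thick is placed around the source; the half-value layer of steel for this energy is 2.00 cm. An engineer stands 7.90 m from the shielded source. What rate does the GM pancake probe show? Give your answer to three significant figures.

Distance alone: 303 × (0.980/7.90)² = 303 × 0.01539 = 4.663 mGy/h.
Shield: 5.80/2.00 = 2.900 half-value layers → attenuation 2^(−2.900) = 0.1340.
Combined: 4.663 × 0.1340 = 0.6248 mGy/h.

0.625 mGy/h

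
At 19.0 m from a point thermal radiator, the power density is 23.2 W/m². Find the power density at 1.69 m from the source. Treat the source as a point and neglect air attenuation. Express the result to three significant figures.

By the inverse-square law, the rate at 1.69 m is
(19.0/1.69)² = 126.4, so 23.2 × 126.4 = 2932 W/m².

2930 W/m²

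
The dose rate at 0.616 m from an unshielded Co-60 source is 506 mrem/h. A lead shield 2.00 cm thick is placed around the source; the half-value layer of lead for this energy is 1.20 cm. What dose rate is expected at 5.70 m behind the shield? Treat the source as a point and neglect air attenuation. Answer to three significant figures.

Distance alone: 506 × (0.616/5.70)² = 506 × 0.01168 = 5.910 mrem/h.
Shield: 2.00/1.20 = 1.667 half-value layers → attenuation 2^(−1.667) = 0.3149.
Combined: 5.910 × 0.3149 = 1.861 mrem/h.

1.86 mrem/h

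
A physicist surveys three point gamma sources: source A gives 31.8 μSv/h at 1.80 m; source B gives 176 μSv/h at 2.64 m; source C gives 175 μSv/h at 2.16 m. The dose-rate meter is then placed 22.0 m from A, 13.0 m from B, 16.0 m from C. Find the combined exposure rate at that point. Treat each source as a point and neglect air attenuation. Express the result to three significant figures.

10.7 μSv/h

Each source contributes Iᵢ·(dᵢ/rᵢ)²; contributions add.
A: 31.8 × (1.80/22.0)² = 0.2129 μSv/h
B: 176 × (2.64/13.0)² = 7.258 μSv/h
C: 175 × (2.16/16.0)² = 3.189 μSv/h
Total = 0.2129 + 7.258 + 3.189 = 10.66 μSv/h.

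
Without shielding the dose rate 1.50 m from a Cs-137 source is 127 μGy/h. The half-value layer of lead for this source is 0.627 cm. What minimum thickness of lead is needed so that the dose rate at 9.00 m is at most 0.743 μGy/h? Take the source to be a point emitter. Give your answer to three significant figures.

1.41 cm

At 9.00 m, distance alone gives 127 × (1.50/9.00)² = 127 × 0.02778 = 3.528 μGy/h.
Further attenuation needed: 3.528/0.743 = 4.748.
n = log₂(4.748) = 2.247 half-value layers.
Thickness = 2.247 × 0.627 cm = 1.409 cm.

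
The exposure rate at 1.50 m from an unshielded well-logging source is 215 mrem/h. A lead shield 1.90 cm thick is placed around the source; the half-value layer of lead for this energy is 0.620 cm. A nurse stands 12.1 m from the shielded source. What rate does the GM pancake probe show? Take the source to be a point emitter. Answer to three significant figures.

0.395 mrem/h

Distance alone: 215 × (1.50/12.1)² = 215 × 0.01537 = 3.305 mrem/h.
Shield: 1.90/0.620 = 3.065 half-value layers → attenuation 2^(−3.065) = 0.1195.
Combined: 3.305 × 0.1195 = 0.3949 mrem/h.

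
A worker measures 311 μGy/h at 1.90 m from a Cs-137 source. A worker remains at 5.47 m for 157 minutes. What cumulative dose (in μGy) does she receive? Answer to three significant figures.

By the inverse-square law, rate at 5.47 m:
311 × (1.90/5.47)² = 311 × 0.1207 = 37.54 μGy/h.
Dose = rate × time = 37.54 μGy/h × 2.617 h = 98.24 μGy.

98.2 μGy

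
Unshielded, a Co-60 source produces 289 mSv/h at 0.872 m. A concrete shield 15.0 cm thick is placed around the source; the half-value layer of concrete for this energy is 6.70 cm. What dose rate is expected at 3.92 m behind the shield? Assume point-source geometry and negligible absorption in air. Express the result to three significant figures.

3.03 mSv/h

Distance alone: 289 × (0.872/3.92)² = 289 × 0.04948 = 14.30 mSv/h.
Shield: 15.0/6.70 = 2.239 half-value layers → attenuation 2^(−2.239) = 0.2118.
Combined: 14.30 × 0.2118 = 3.029 mSv/h.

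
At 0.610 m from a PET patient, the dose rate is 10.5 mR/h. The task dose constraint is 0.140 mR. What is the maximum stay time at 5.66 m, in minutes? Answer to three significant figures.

Applying the 1/r² law, rate at 5.66 m:
10.5 × (0.610/5.66)² = 10.5 × 0.01162 = 0.1220 mR/h.
Stay time = 0.140 mR ÷ 0.1220 mR/h = 1.148 h = 68.88 min.

68.9 min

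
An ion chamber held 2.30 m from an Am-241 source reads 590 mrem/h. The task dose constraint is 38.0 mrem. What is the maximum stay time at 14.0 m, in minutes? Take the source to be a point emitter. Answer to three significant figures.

By the inverse-square law, rate at 14.0 m:
590 × (2.30/14.0)² = 590 × 0.02699 = 15.92 mrem/h.
Stay time = 38.0 mrem ÷ 15.92 mrem/h = 2.387 h = 143.2 min.

143 min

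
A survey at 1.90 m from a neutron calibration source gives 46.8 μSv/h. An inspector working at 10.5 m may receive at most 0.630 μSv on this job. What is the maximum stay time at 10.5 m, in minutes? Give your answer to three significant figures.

24.7 min

Applying the 1/r² law, rate at 10.5 m:
46.8 × (1.90/10.5)² = 46.8 × 0.03274 = 1.532 μSv/h.
Stay time = 0.630 μSv ÷ 1.532 μSv/h = 0.4112 h = 24.67 min.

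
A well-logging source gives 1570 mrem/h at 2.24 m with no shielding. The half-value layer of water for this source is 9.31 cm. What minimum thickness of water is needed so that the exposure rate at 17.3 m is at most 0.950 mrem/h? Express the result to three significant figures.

44.6 cm

At 17.3 m, distance alone gives 1570 × (2.24/17.3)² = 1570 × 0.01677 = 26.33 mrem/h.
Further attenuation needed: 26.33/0.950 = 27.72.
n = log₂(27.72) = 4.793 half-value layers.
Thickness = 4.793 × 9.31 cm = 44.62 cm.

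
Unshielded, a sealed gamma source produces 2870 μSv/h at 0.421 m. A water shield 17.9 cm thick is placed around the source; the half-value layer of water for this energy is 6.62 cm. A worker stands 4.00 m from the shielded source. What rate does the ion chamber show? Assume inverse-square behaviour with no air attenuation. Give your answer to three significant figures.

4.88 μSv/h

Distance alone: (0.421/4.00)² = 0.01108, so 2870 × 0.01108 = 31.80 μSv/h.
Shield: 17.9/6.62 = 2.704 half-value layers → attenuation 2^(−2.704) = 0.1535.
Combined: 31.80 × 0.1535 = 4.881 μSv/h.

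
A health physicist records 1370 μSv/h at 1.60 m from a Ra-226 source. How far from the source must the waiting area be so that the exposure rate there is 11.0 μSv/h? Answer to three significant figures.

17.9 m

Using I₁d₁² = I₂d₂², d₂ = d₁·√(I₁/I₂).
I₁/I₂ = 1370/11.0 = 124.5, so d₂ = 1.60 × √124.5 = 17.85 m.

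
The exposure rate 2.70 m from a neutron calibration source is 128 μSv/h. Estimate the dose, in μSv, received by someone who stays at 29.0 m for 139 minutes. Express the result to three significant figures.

2.57 μSv

Using I₁d₁² = I₂d₂², rate at 29.0 m:
128 × (2.70/29.0)² = 128 × 0.008668 = 1.110 μSv/h.
Dose = rate × time = 1.110 μSv/h × 2.317 h = 2.572 μSv.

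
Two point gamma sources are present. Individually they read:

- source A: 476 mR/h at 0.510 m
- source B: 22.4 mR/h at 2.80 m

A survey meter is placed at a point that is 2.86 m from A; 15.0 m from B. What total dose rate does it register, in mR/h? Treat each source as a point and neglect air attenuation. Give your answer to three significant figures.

Each source contributes Iᵢ·(dᵢ/rᵢ)²; contributions add.
A: 476 × (0.510/2.86)² = 15.14 mR/h
B: 22.4 × (2.80/15.0)² = 0.7805 mR/h
Total = 15.14 + 0.7805 = 15.92 mR/h.

15.9 mR/h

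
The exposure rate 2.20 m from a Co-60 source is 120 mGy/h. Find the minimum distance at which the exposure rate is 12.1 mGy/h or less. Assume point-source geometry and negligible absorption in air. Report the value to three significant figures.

6.93 m

Using I₁d₁² = I₂d₂², d₂ = d₁·√(I₁/I₂).
I₁/I₂ = 120/12.1 = 9.917, so d₂ = 2.20 × √9.917 = 6.928 m.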